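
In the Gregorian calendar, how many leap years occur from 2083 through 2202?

Years divisible by 4: 2084, 2088, …, 2200 — 30 in all.
Of these, 2100, 2200 are divisible by 100 but not 400, so not leap.
Leap years: 30 − 2 = 28.

28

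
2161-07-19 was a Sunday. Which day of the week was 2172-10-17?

From July 19, 2161 to July 19, 2172: 11 years, of which 3 contain a Feb 29 — 8×365 + 3×366 = 4018 days.
July 2172: 31 − 19 = 12 days remain.
Then August (31), September (30): 31 + 30 = 61 days.
October 1–17, 2172: 17 days.
Residual: 90 days.
Total: 4108 days.
4108 mod 7 = 6, so 6 days after Sunday is Saturday.

Saturday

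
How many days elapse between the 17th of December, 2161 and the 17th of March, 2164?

Day-of-year of December 17, 2161: 351.
Day-of-year of March 17, 2164: 77.
2161 has 365 days, so 365 − 351 = 14 days remain in 2161.
Full years: 2162: 365; 2163: 365. Sum = 730.
Total: 14 + 730 + 77 = 821 days.

821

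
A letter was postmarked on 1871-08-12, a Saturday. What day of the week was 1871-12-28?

Thursday

August 1871: 31 − 12 = 19 days remain.
Then September (30), October (31), November (30): 30 + 31 + 30 = 91 days.
December 1–28, 1871: 28 days.
Total: 19 + 91 + 28 = 138 days.
138 mod 7 = 5, so 5 days after Saturday is Thursday.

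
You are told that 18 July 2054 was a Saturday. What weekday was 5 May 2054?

Count forward from the earlier date (May 5, 2054) to the later (July 18, 2054):
May 2054: 31 − 5 = 26 days remain.
Then June (30): 30 days.
July 1–18, 2054: 18 days.
Total: 26 + 30 + 18 = 74 days.
74 mod 7 = 4, so 4 days before Saturday is Tuesday.

Tuesday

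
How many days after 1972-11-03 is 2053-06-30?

29459

Day-of-year of November 3, 1972: 308.
Day-of-year of June 30, 2053: 181.
1972 has 366 days, so 366 − 308 = 58 days remain in 1972.
Full years 1973–2052: 60 common + 20 leap = 60×365 + 20×366 = 29220 days.
Total: 58 + 29220 + 181 = 29459 days.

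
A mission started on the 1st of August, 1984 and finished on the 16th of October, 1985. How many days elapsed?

Day-of-year of August 1, 1984: 214.
Day-of-year of October 16, 1985: 289.
1984 has 366 days, so 366 − 214 = 152 days remain in 1984.
Total: 152 + 289 = 441 days.

441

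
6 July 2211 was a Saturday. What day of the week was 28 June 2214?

July 6, 2211 → July 6, 2212: 366 days (2212 is a leap year).
July 6, 2212 → July 6, 2213: 365 days.
July 2213: 31 − 6 = 25 days remain.
Then 10 full months totalling 304 days.
June 1–28, 2214: 28 days.
Residual: 357 days.
Total: 1088 days.
1088 mod 7 = 3, so 3 days after Saturday is Tuesday.

Tuesday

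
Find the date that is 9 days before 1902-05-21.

1902-05-12

Count 9 days before May 21, 1902:
Within May 1902: 21 − 12 = 9 days.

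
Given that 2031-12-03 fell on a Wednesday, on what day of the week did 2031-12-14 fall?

Within December 2031: 14 − 3 = 11 days.
11 mod 7 = 4, so 4 days after Wednesday is Sunday.

Sunday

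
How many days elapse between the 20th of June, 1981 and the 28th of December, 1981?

June 1981: 30 − 20 = 10 days remain.
Then July (31), August (31), September (30), October (31), November (30): 31 + 31 + 30 + 31 + 30 = 153 days.
December 1–28, 1981: 28 days.
Total: 10 + 153 + 28 = 191 days.

191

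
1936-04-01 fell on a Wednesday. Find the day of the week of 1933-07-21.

Friday

Count forward from the earlier date (July 21, 1933) to the later (April 1, 1936):
July 21, 1933 → July 21, 1934: 365 days.
July 21, 1934 → July 21, 1935: 365 days.
July 1935: 31 − 21 = 10 days remain.
Then August (31), September (30), October (31), November (30), December (31), January (31), February 1936 (29), March (31): 31 + 30 + 31 + 30 + 31 + 31 + 29 + 31 = 244 days.
April 1, 1936: 1 day.
Residual: 255 days.
Total: 985 days.
985 mod 7 = 5, so 5 days before Wednesday is Friday.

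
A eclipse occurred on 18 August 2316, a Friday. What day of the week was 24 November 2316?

Friday

August 2316: 31 − 18 = 13 days remain.
Then September (30), October (31): 30 + 31 = 61 days.
November 1–24, 2316: 24 days.
Total: 13 + 61 + 24 = 98 days.
98 is a multiple of 7, so 24 November 2316 falls on the same weekday: Friday.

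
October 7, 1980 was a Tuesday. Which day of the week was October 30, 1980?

Within October 1980: 30 − 7 = 23 days.
23 mod 7 = 2, so 2 days after Tuesday is Thursday.

Thursday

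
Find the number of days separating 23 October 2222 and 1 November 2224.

October 23, 2222 → October 23, 2223: 365 days.
October 23, 2223 → October 23, 2224: 366 days (2224 is a leap year).
October 2224: 31 − 23 = 8 days remain.
November 1, 2224: 1 day.
Residual: 9 days.
Total: 740 days.

740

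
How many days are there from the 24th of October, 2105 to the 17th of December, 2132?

9916

Day-of-year of October 24, 2105: 297.
Day-of-year of December 17, 2132: 352.
2105 has 365 days, so 365 − 297 = 68 days remain in 2105.
Full years 2106–2131: 20 common + 6 leap = 20×365 + 6×366 = 9496 days.
Total: 68 + 9496 + 352 = 9916 days.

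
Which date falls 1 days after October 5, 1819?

October 6, 1819

Count 1 days after October 5, 1819:
Within October 1819: 6 − 5 = 1 day.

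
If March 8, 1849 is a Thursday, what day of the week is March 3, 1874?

Tuesday

Day-of-year of March 8, 1849: 67.
Day-of-year of March 3, 1874: 62.
1849 has 365 days, so 365 − 67 = 298 days remain in 1849.
Full years 1850–1873: 18 common + 6 leap = 18×365 + 6×366 = 8766 days.
Total: 298 + 8766 + 62 = 9126 days.
9126 mod 7 = 5, so 5 days after Thursday is Tuesday.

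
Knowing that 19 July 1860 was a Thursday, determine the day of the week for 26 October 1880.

Tuesday

Day-of-year of July 19, 1860: 201.
Day-of-year of October 26, 1880: 300.
1860 has 366 days, so 366 − 201 = 165 days remain in 1860.
Full years 1861–1879: 15 common + 4 leap = 15×365 + 4×366 = 6939 days.
Total: 165 + 6939 + 300 = 7404 days.
7404 mod 7 = 5, so 5 days after Thursday is Tuesday.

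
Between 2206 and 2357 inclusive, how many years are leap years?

37

Years divisible by 4: 2208, 2212, …, 2356 — 38 in all.
Of these, 2300 is divisible by 100 but not 400, so not leap.
Leap years: 38 − 1 = 37.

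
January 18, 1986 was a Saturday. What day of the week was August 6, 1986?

Wednesday

January 1986: 31 − 18 = 13 days remain.
Then February 1986 (28), March (31), April (30), May (31), June (30), July (31): 28 + 31 + 30 + 31 + 30 + 31 = 181 days.
August 1–6, 1986: 6 days.
Total: 13 + 181 + 6 = 200 days.
200 mod 7 = 4, so 4 days after Saturday is Wednesday.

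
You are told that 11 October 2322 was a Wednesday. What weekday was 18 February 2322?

Saturday

Count forward from the earlier date (February 18, 2322) to the later (October 11, 2322):
February 2322: 28 − 18 = 10 days remain (2322 is not a leap year, so February has 28 days).
Then March (31), April (30), May (31), June (30), July (31), August (31), September (30): 31 + 30 + 31 + 30 + 31 + 31 + 30 = 214 days.
October 1–11, 2322: 11 days.
Total: 10 + 214 + 11 = 235 days.
235 mod 7 = 4, so 4 days before Wednesday is Saturday.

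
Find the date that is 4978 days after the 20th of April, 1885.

the 6th of December, 1898

Count 4978 days after April 20, 1885:
From April 20, 1885 to April 20, 1898: 13 years, of which 3 contain a Feb 29 — 10×365 + 3×366 = 4748 days.
April 1898: 30 − 20 = 10 days remain.
Then May (31), June (30), July (31), August (31), September (30), October (31), November (30): 31 + 30 + 31 + 31 + 30 + 31 + 30 = 214 days.
December 1–6, 1898: 6 days.
Residual: 230 days.
Total: 4978 days.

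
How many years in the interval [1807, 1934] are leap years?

31

Years divisible by 4: 1808, 1812, …, 1932 — 32 in all.
Of these, 1900 is divisible by 100 but not 400, so not leap.
Leap years: 32 − 1 = 31.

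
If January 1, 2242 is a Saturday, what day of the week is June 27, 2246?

Saturday

Day-of-year of January 1, 2242: 1.
Day-of-year of June 27, 2246: 178.
2242 has 365 days, so 365 − 1 = 364 days remain in 2242.
Full years: 2243: 365; 2244: 366; 2245: 365. Sum = 1096.
Total: 364 + 1096 + 178 = 1638 days.
1638 is a multiple of 7, so June 27, 2246 falls on the same weekday: Saturday.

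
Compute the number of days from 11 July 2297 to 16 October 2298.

462

July 11, 2297 → July 11, 2298: 365 days.
July 2298: 31 − 11 = 20 days remain.
Then August (31), September (30): 31 + 30 = 61 days.
October 1–16, 2298: 16 days.
Residual: 97 days.
Total: 462 days.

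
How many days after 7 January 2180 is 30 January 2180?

Within January 2180: 30 − 7 = 23 days.

23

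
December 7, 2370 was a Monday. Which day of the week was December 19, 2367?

Count forward from the earlier date (December 19, 2367) to the later (December 7, 2370):
Day-of-year of December 19, 2367: 353.
Day-of-year of December 7, 2370: 341.
2367 has 365 days, so 365 − 353 = 12 days remain in 2367.
Full years: 2368: 366; 2369: 365. Sum = 731.
Total: 12 + 731 + 341 = 1084 days.
1084 mod 7 = 6, so 6 days before Monday is Tuesday.

Tuesday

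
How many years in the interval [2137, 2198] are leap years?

15

Years divisible by 4: 2140, 2144, …, 2196 — 15 in all.
No century exceptions apply. Count: 15.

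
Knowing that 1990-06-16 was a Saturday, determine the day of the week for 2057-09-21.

Friday

Day-of-year of June 16, 1990: 167.
Day-of-year of September 21, 2057: 264.
1990 has 365 days, so 365 − 167 = 198 days remain in 1990.
Full years 1991–2056: 49 common + 17 leap = 49×365 + 17×366 = 24107 days.
Total: 198 + 24107 + 264 = 24569 days.
24569 mod 7 = 6, so 6 days after Saturday is Friday.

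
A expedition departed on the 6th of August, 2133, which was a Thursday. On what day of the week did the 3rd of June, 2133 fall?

Count forward from the earlier date (June 3, 2133) to the later (August 6, 2133):
June 2133: 30 − 3 = 27 days remain.
Then July (31): 31 days.
August 1–6, 2133: 6 days.
Total: 27 + 31 + 6 = 64 days.
64 mod 7 = 1, so 1 day before Thursday is Wednesday.

Wednesday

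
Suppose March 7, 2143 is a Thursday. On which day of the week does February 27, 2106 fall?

Count forward from the earlier date (February 27, 2106) to the later (March 7, 2143):
From February 27, 2106 to February 27, 2143: 37 years, of which 9 contain a Feb 29 — 28×365 + 9×366 = 13514 days.
February 2143: 28 − 27 = 1 day remains (2143 is not a leap year, so February has 28 days).
March 1–7, 2143: 7 days.
Residual: 8 days.
Total: 13522 days.
13522 mod 7 = 5, so 5 days before Thursday is Saturday.

Saturday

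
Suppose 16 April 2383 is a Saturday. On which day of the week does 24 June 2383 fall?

Friday

April 2383: 30 − 16 = 14 days remain.
Then May (31): 31 days.
June 1–24, 2383: 24 days.
Total: 14 + 31 + 24 = 69 days.
69 mod 7 = 6, so 6 days after Saturday is Friday.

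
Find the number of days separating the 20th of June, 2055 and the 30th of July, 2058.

June 20, 2055 → June 20, 2056: 366 days (2056 is a leap year).
June 20, 2056 → June 20, 2057: 365 days.
June 20, 2057 → June 20, 2058: 365 days.
June 2058: 30 − 20 = 10 days remain.
July 1–30, 2058: 30 days.
Residual: 40 days.
Total: 1136 days.

1136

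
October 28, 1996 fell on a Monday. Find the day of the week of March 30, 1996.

Saturday

Count forward from the earlier date (March 30, 1996) to the later (October 28, 1996):
March 1996: 31 − 30 = 1 day remains.
Then April (30), May (31), June (30), July (31), August (31), September (30): 30 + 31 + 30 + 31 + 31 + 30 = 183 days.
October 1–28, 1996: 28 days.
Total: 1 + 183 + 28 = 212 days.
212 mod 7 = 2, so 2 days before Monday is Saturday.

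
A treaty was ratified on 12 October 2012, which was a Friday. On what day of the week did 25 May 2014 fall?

Sunday

October 12, 2012 → October 12, 2013: 365 days.
October 2013: 31 − 12 = 19 days remain.
Then November (30), December (31), January (31), February 2014 (28), March (31), April (30): 30 + 31 + 31 + 28 + 31 + 30 = 181 days.
May 1–25, 2014: 25 days.
Residual: 225 days.
Total: 590 days.
590 mod 7 = 2, so 2 days after Friday is Sunday.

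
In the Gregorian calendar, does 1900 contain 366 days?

No

1900 is not a leap year (divisible by 100 but not 400).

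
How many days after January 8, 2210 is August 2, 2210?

206

January 2210: 31 − 8 = 23 days remain.
Then February 2210 (28), March (31), April (30), May (31), June (30), July (31): 28 + 31 + 30 + 31 + 30 + 31 = 181 days.
August 1–2, 2210: 2 days.
Total: 23 + 181 + 2 = 206 days.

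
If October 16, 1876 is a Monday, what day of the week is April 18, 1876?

Count forward from the earlier date (April 18, 1876) to the later (October 16, 1876):
April 1876: 30 − 18 = 12 days remain.
Then May (31), June (30), July (31), August (31), September (30): 31 + 30 + 31 + 31 + 30 = 153 days.
October 1–16, 1876: 16 days.
Total: 12 + 153 + 16 = 181 days.
181 mod 7 = 6, so 6 days before Monday is Tuesday.

Tuesday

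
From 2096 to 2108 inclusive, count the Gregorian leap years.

Years divisible by 4 in [2096, 2108]: 2096, 2100, 2104, 2108.
Of these, 2100 is divisible by 100 but not 400, so not leap.
Leap years: 4 − 1 = 3.

3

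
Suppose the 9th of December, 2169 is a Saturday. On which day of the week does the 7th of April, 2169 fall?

Friday

Count forward from the earlier date (April 7, 2169) to the later (December 9, 2169):
April 2169: 30 − 7 = 23 days remain.
Then May (31), June (30), July (31), August (31), September (30), October (31), November (30): 31 + 30 + 31 + 31 + 30 + 31 + 30 = 214 days.
December 1–9, 2169: 9 days.
Total: 23 + 214 + 9 = 246 days.
246 mod 7 = 1, so 1 day before Saturday is Friday.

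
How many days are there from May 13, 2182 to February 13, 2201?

Day-of-year of May 13, 2182: 133.
Day-of-year of February 13, 2201: 44.
2182 has 365 days, so 365 − 133 = 232 days remain in 2182.
Full years 2183–2200: 14 common + 4 leap = 14×365 + 4×366 = 6574 days.
Total: 232 + 6574 + 44 = 6850 days.

6850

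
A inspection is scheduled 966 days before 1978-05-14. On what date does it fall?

1975-09-21

Count 966 days before May 14, 1978:
Day-of-year of September 21, 1975: 264.
Day-of-year of May 14, 1978: 134.
1975 has 365 days, so 365 − 264 = 101 days remain in 1975.
Full years: 1976: 366; 1977: 365. Sum = 731.
Total: 101 + 731 + 134 = 966 days.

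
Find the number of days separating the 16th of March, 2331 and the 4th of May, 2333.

March 16, 2331 → March 16, 2332: 366 days (2332 is a leap year).
March 16, 2332 → March 16, 2333: 365 days.
March 2333: 31 − 16 = 15 days remain.
Then April (30): 30 days.
May 1–4, 2333: 4 days.
Residual: 49 days.
Total: 780 days.

780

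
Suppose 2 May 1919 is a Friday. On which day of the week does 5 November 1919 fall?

Wednesday

May 1919: 31 − 2 = 29 days remain.
Then June (30), July (31), August (31), September (30), October (31): 30 + 31 + 31 + 30 + 31 = 153 days.
November 1–5, 1919: 5 days.
Total: 29 + 153 + 5 = 187 days.
187 mod 7 = 5, so 5 days after Friday is Wednesday.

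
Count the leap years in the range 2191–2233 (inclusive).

Years divisible by 4 in [2191, 2233]: 2192, 2196, 2200, 2204, 2208, 2212, 2216, 2220, 2224, 2228, 2232.
Of these, 2200 is divisible by 100 but not 400, so not leap.
Leap years: 11 − 1 = 10.

10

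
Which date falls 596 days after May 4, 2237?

December 21, 2238

Count 596 days after May 4, 2237:
Day-of-year of May 4, 2237: 124.
Day-of-year of December 21, 2238: 355.
2237 has 365 days, so 365 − 124 = 241 days remain in 2237.
Total: 241 + 355 = 596 days.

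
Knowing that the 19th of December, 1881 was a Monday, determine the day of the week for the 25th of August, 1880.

Count forward from the earlier date (August 25, 1880) to the later (December 19, 1881):
August 1880: 31 − 25 = 6 days remain.
Then 15 full months totalling 456 days.
December 1–19, 1881: 19 days.
Total: 6 + 456 + 19 = 481 days.
481 mod 7 = 5, so 5 days before Monday is Wednesday.

Wednesday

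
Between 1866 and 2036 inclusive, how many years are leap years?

Years divisible by 4: 1868, 1872, …, 2036 — 43 in all.
Of these, 1900 is divisible by 100 but not 400, so not leap.
2000 is divisible by 400, so still leap.
Leap years: 43 − 1 = 42.

42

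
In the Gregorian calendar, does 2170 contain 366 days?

2170 is not a leap year.

No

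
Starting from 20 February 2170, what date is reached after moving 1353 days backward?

8 June 2166

Count 1353 days before February 20, 2170:
Day-of-year of June 8, 2166: 159.
Day-of-year of February 20, 2170: 51.
2166 has 365 days, so 365 − 159 = 206 days remain in 2166.
Full years: 2167: 365; 2168: 366; 2169: 365. Sum = 1096.
Total: 206 + 1096 + 51 = 1353 days.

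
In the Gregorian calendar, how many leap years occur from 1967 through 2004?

Years divisible by 4 in [1967, 2004]: 1968, 1972, 1976, 1980, 1984, 1988, 1992, 1996, 2000, 2004.
2000 is divisible by 400, so still leap.
No century exceptions apply. Count: 10.

10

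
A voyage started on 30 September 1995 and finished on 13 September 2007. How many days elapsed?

From September 30, 1995 to September 30, 2006: 11 years, of which 3 contain a Feb 29 — 8×365 + 3×366 = 4018 days.
(2000 is a leap year (divisible by 400).)
September 2006: 30 − 30 = 0 days remain.
Then 11 full months totalling 335 days.
September 1–13, 2007: 13 days.
Residual: 348 days.
Total: 4366 days.

4366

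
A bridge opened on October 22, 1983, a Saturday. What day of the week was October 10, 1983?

Monday

Count forward from the earlier date (October 10, 1983) to the later (October 22, 1983):
Within October 1983: 22 − 10 = 12 days.
12 mod 7 = 5, so 5 days before Saturday is Monday.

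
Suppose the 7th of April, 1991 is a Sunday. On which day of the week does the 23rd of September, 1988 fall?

Friday

Count forward from the earlier date (September 23, 1988) to the later (April 7, 1991):
Day-of-year of September 23, 1988: 267.
Day-of-year of April 7, 1991: 97.
1988 has 366 days, so 366 − 267 = 99 days remain in 1988.
Full years: 1989: 365; 1990: 365. Sum = 730.
Total: 99 + 730 + 97 = 926 days.
926 mod 7 = 2, so 2 days before Sunday is Friday.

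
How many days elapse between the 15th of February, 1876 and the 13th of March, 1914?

Day-of-year of February 15, 1876: 46.
Day-of-year of March 13, 1914: 72.
1876 has 366 days, so 366 − 46 = 320 days remain in 1876.
Full years 1877–1913: 29 common + 8 leap = 29×365 + 8×366 = 13513 days.
Total: 320 + 13513 + 72 = 13905 days.

13905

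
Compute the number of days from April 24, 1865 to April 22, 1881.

5842

Day-of-year of April 24, 1865: 114.
Day-of-year of April 22, 1881: 112.
1865 has 365 days, so 365 − 114 = 251 days remain in 1865.
Full years 1866–1880: 11 common + 4 leap = 11×365 + 4×366 = 5479 days.
Total: 251 + 5479 + 112 = 5842 days.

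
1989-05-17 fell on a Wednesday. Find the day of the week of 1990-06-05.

Tuesday

May 1989: 31 − 17 = 14 days remain.
Then 12 full months totalling 365 days.
June 1–5, 1990: 5 days.
Total: 14 + 365 + 5 = 384 days.
384 mod 7 = 6, so 6 days after Wednesday is Tuesday.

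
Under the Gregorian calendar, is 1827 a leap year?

No

1827 is not a leap year.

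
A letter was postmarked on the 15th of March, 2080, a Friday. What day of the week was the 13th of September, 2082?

Sunday

March 15, 2080 → March 15, 2081: 365 days.
March 15, 2081 → March 15, 2082: 365 days.
March 2082: 31 − 15 = 16 days remain.
Then April (30), May (31), June (30), July (31), August (31): 30 + 31 + 30 + 31 + 31 = 153 days.
September 1–13, 2082: 13 days.
Residual: 182 days.
Total: 912 days.
912 mod 7 = 2, so 2 days after Friday is Sunday.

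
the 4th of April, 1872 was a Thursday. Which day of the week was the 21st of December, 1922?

Thursday

From April 4, 1872 to April 4, 1922: 50 years, of which 11 contain a Feb 29 — 39×365 + 11×366 = 18261 days.
(1900 is not a leap year (divisible by 100 but not 400).)
April 1922: 30 − 4 = 26 days remain.
Then May (31), June (30), July (31), August (31), September (30), October (31), November (30): 31 + 30 + 31 + 31 + 30 + 31 + 30 = 214 days.
December 1–21, 1922: 21 days.
Residual: 261 days.
Total: 18522 days.
18522 is a multiple of 7, so the 21st of December, 1922 falls on the same weekday: Thursday.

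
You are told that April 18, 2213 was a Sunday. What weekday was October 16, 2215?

April 18, 2213 → April 18, 2214: 365 days.
April 18, 2214 → April 18, 2215: 365 days.
April 2215: 30 − 18 = 12 days remain.
Then May (31), June (30), July (31), August (31), September (30): 31 + 30 + 31 + 31 + 30 = 153 days.
October 1–16, 2215: 16 days.
Residual: 181 days.
Total: 911 days.
911 mod 7 = 1, so 1 day after Sunday is Monday.

Monday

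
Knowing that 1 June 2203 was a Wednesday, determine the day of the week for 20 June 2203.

Monday

Within June 2203: 20 − 1 = 19 days.
19 mod 7 = 5, so 5 days after Wednesday is Monday.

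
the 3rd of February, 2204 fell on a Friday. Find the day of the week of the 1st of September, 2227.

From February 3, 2204 to February 3, 2227: 23 years, of which 6 contain a Feb 29 — 17×365 + 6×366 = 8401 days.
February 2227: 28 − 3 = 25 days remain (2227 is not a leap year, so February has 28 days).
Then March (31), April (30), May (31), June (30), July (31), August (31): 31 + 30 + 31 + 30 + 31 + 31 = 184 days.
September 1, 2227: 1 day.
Residual: 210 days.
Total: 8611 days.
8611 mod 7 = 1, so 1 day after Friday is Saturday.

Saturday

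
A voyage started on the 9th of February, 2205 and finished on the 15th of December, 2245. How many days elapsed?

14919

From February 9, 2205 to February 9, 2245: 40 years, of which 10 contain a Feb 29 — 30×365 + 10×366 = 14610 days.
February 2245: 28 − 9 = 19 days remain (2245 is not a leap year, so February has 28 days).
Then 9 full months totalling 275 days.
December 1–15, 2245: 15 days.
Residual: 309 days.
Total: 14919 days.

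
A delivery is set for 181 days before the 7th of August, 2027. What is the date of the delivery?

the 7th of February, 2027

Count 181 days before August 7, 2027:
February 2027: 28 − 7 = 21 days remain (2027 is not a leap year, so February has 28 days).
Then March (31), April (30), May (31), June (30), July (31): 31 + 30 + 31 + 30 + 31 = 153 days.
August 1–7, 2027: 7 days.
Total: 21 + 153 + 7 = 181 days.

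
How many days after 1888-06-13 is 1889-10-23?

Day-of-year of June 13, 1888: 165.
Day-of-year of October 23, 1889: 296.
1888 has 366 days, so 366 − 165 = 201 days remain in 1888.
Total: 201 + 296 = 497 days.

497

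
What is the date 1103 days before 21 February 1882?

14 February 1879

Count 1103 days before February 21, 1882:
February 14, 1879 → February 14, 1880: 365 days.
February 14, 1880 → February 14, 1881: 366 days (1880 is a leap year).
February 14, 1881 → February 14, 1882: 365 days.
Within February 1882: 21 − 14 = 7 days.
Total: 1103 days.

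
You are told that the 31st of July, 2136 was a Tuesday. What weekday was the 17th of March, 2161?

From July 31, 2136 to July 31, 2160: 24 years, of which 6 contain a Feb 29 — 18×365 + 6×366 = 8766 days.
July 2160: 31 − 31 = 0 days remain.
Then August (31), September (30), October (31), November (30), December (31), January (31), February 2161 (28): 31 + 30 + 31 + 30 + 31 + 31 + 28 = 212 days.
March 1–17, 2161: 17 days.
Residual: 229 days.
Total: 8995 days.
8995 is a multiple of 7, so the 17th of March, 2161 falls on the same weekday: Tuesday.

Tuesday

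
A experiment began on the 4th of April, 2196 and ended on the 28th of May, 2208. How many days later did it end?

4436

Day-of-year of April 4, 2196: 95.
Day-of-year of May 28, 2208: 149.
2196 has 366 days, so 366 − 95 = 271 days remain in 2196.
Full years 2197–2207: 10 common + 1 leap = 10×365 + 1×366 = 4016 days.
Total: 271 + 4016 + 149 = 4436 days.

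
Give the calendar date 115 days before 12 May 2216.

18 January 2216

Count 115 days before May 12, 2216:
January 2216: 31 − 18 = 13 days remain.
Then February 2216 (29), March (31), April (30): 29 + 31 + 30 = 90 days.
May 1–12, 2216: 12 days.
Total: 13 + 90 + 12 = 115 days.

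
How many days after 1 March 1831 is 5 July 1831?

126

March 1831: 31 − 1 = 30 days remain.
Then April (30), May (31), June (30): 30 + 31 + 30 = 91 days.
July 1–5, 1831: 5 days.
Total: 30 + 91 + 5 = 126 days.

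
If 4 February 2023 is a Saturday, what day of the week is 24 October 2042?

From February 4, 2023 to February 4, 2042: 19 years, of which 5 contain a Feb 29 — 14×365 + 5×366 = 6940 days.
February 2042: 28 − 4 = 24 days remain (2042 is not a leap year, so February has 28 days).
Then March (31), April (30), May (31), June (30), July (31), August (31), September (30): 31 + 30 + 31 + 30 + 31 + 31 + 30 = 214 days.
October 1–24, 2042: 24 days.
Residual: 262 days.
Total: 7202 days.
7202 mod 7 = 6, so 6 days after Saturday is Friday.

Friday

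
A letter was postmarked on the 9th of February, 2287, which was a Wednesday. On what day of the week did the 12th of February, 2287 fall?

Within February 2287: 12 − 9 = 3 days.
3 mod 7 = 3, so 3 days after Wednesday is Saturday.

Saturday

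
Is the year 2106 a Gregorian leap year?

No

2106 is not a leap year.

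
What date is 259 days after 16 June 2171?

1 March 2172

Count 259 days after June 16, 2171:
Day-of-year of June 16, 2171: 167.
Day-of-year of March 1, 2172: 61.
2171 has 365 days, so 365 − 167 = 198 days remain in 2171.
Total: 198 + 61 = 259 days.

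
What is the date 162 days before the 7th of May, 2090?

the 26th of November, 2089

Count 162 days before May 7, 2090:
November 2089: 30 − 26 = 4 days remain.
Then December (31), January (31), February 2090 (28), March (31), April (30): 31 + 31 + 28 + 31 + 30 = 151 days.
May 1–7, 2090: 7 days.
Total: 4 + 151 + 7 = 162 days.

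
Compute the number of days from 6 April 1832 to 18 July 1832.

April 1832: 30 − 6 = 24 days remain.
Then May (31), June (30): 31 + 30 = 61 days.
July 1–18, 1832: 18 days.
Total: 24 + 61 + 18 = 103 days.

103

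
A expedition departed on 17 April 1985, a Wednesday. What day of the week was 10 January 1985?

Count forward from the earlier date (January 10, 1985) to the later (April 17, 1985):
January 1985: 31 − 10 = 21 days remain.
Then February 1985 (28), March (31): 28 + 31 = 59 days.
April 1–17, 1985: 17 days.
Total: 21 + 59 + 17 = 97 days.
97 mod 7 = 6, so 6 days before Wednesday is Thursday.

Thursday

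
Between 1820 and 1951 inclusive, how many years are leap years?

32

Years divisible by 4: 1820, 1824, …, 1948 — 33 in all.
Of these, 1900 is divisible by 100 but not 400, so not leap.
Leap years: 33 − 1 = 32.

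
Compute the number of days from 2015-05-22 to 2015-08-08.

78

May 2015: 31 − 22 = 9 days remain.
Then June (30), July (31): 30 + 31 = 61 days.
August 1–8, 2015: 8 days.
Total: 9 + 61 + 8 = 78 days.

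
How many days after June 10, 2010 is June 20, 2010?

10

Within June 2010: 20 − 10 = 10 days.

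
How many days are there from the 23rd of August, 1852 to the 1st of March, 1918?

23930

Day-of-year of August 23, 1852: 236.
Day-of-year of March 1, 1918: 60.
1852 has 366 days, so 366 − 236 = 130 days remain in 1852.
Full years 1853–1917: 50 common + 15 leap = 50×365 + 15×366 = 23740 days.
Total: 130 + 23740 + 60 = 23930 days.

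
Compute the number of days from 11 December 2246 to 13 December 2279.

12055

From December 11, 2246 to December 11, 2279: 33 years, of which 8 contain a Feb 29 — 25×365 + 8×366 = 12053 days.
Within December 2279: 13 − 11 = 2 days.
Total: 12055 days.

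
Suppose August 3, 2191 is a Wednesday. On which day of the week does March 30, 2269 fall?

Day-of-year of August 3, 2191: 215.
Day-of-year of March 30, 2269: 89.
2191 has 365 days, so 365 − 215 = 150 days remain in 2191.
Full years 2192–2268: 58 common + 19 leap = 58×365 + 19×366 = 28124 days.
Total: 150 + 28124 + 89 = 28363 days.
28363 mod 7 = 6, so 6 days after Wednesday is Tuesday.

Tuesday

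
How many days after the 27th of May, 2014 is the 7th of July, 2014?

41

May 2014: 31 − 27 = 4 days remain.
Then June (30): 30 days.
July 1–7, 2014: 7 days.
Total: 4 + 30 + 7 = 41 days.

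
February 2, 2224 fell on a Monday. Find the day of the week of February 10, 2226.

Day-of-year of February 2, 2224: 33.
Day-of-year of February 10, 2226: 41.
2224 has 366 days, so 366 − 33 = 333 days remain in 2224.
Full years: 2225: 365. Sum = 365.
Total: 333 + 365 + 41 = 739 days.
739 mod 7 = 4, so 4 days after Monday is Friday.

Friday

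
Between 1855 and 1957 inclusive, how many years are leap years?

25

Years divisible by 4: 1856, 1860, …, 1956 — 26 in all.
Of these, 1900 is divisible by 100 but not 400, so not leap.
Leap years: 26 − 1 = 25.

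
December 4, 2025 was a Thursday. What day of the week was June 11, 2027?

Day-of-year of December 4, 2025: 338.
Day-of-year of June 11, 2027: 162.
2025 has 365 days, so 365 − 338 = 27 days remain in 2025.
Full years: 2026: 365. Sum = 365.
Total: 27 + 365 + 162 = 554 days.
554 mod 7 = 1, so 1 day after Thursday is Friday.

Friday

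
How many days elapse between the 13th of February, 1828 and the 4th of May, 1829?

446

February 1828: 29 − 13 = 16 days remain (1828 is a leap year, so February has 29 days).
Then 14 full months totalling 426 days.
May 1–4, 1829: 4 days.
Total: 16 + 426 + 4 = 446 days.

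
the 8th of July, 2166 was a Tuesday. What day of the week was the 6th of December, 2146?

Count forward from the earlier date (December 6, 2146) to the later (July 8, 2166):
Day-of-year of December 6, 2146: 340.
Day-of-year of July 8, 2166: 189.
2146 has 365 days, so 365 − 340 = 25 days remain in 2146.
Full years 2147–2165: 14 common + 5 leap = 14×365 + 5×366 = 6940 days.
Total: 25 + 6940 + 189 = 7154 days.
7154 is a multiple of 7, so the 6th of December, 2146 falls on the same weekday: Tuesday.

Tuesday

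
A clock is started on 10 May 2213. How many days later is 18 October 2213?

161

May 2213: 31 − 10 = 21 days remain.
Then June (30), July (31), August (31), September (30): 30 + 31 + 31 + 30 = 122 days.
October 1–18, 2213: 18 days.
Total: 21 + 122 + 18 = 161 days.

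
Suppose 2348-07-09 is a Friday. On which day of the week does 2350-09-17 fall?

July 9, 2348 → July 9, 2349: 365 days.
July 9, 2349 → July 9, 2350: 365 days.
July 2350: 31 − 9 = 22 days remain.
Then August (31): 31 days.
September 1–17, 2350: 17 days.
Residual: 70 days.
Total: 800 days.
800 mod 7 = 2, so 2 days after Friday is Sunday.

Sunday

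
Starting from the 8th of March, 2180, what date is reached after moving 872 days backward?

the 18th of October, 2177

Count 872 days before March 8, 2180:
October 18, 2177 → October 18, 2178: 365 days.
October 18, 2178 → October 18, 2179: 365 days.
October 2179: 31 − 18 = 13 days remain.
Then November (30), December (31), January (31), February 2180 (29): 30 + 31 + 31 + 29 = 121 days.
March 1–8, 2180: 8 days.
Residual: 142 days.
Total: 872 days.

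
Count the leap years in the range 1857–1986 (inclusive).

Years divisible by 4: 1860, 1864, …, 1984 — 32 in all.
Of these, 1900 is divisible by 100 but not 400, so not leap.
Leap years: 32 − 1 = 31.

31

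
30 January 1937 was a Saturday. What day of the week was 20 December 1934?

Thursday

Count forward from the earlier date (December 20, 1934) to the later (January 30, 1937):
December 20, 1934 → December 20, 1935: 365 days.
December 20, 1935 → December 20, 1936: 366 days (1936 is a leap year).
December 1936: 31 − 20 = 11 days remain.
January 1–30, 1937: 30 days.
Residual: 41 days.
Total: 772 days.
772 mod 7 = 2, so 2 days before Saturday is Thursday.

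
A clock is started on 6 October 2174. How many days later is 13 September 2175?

342

October 2174: 31 − 6 = 25 days remain.
Then 10 full months totalling 304 days.
September 1–13, 2175: 13 days.
Residual: 342 days.
Total: 342 days.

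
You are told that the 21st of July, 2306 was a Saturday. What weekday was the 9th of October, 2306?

Tuesday

July 2306: 31 − 21 = 10 days remain.
Then August (31), September (30): 31 + 30 = 61 days.
October 1–9, 2306: 9 days.
Total: 10 + 61 + 9 = 80 days.
80 mod 7 = 3, so 3 days after Saturday is Tuesday.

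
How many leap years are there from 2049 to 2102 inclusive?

Years divisible by 4: 2052, 2056, …, 2100 — 13 in all.
Of these, 2100 is divisible by 100 but not 400, so not leap.
Leap years: 13 − 1 = 12.

12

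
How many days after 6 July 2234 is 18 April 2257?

Day-of-year of July 6, 2234: 187.
Day-of-year of April 18, 2257: 108.
2234 has 365 days, so 365 − 187 = 178 days remain in 2234.
Full years 2235–2256: 16 common + 6 leap = 16×365 + 6×366 = 8036 days.
Total: 178 + 8036 + 108 = 8322 days.

8322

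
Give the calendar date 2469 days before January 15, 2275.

April 12, 2268

Count 2469 days before January 15, 2275:
Day-of-year of April 12, 2268: 103.
Day-of-year of January 15, 2275: 15.
2268 has 366 days, so 366 − 103 = 263 days remain in 2268.
Full years: 2269: 365; 2270: 365; 2271: 365; 2272: 366; 2273: 365; 2274: 365. Sum = 2191.
Total: 263 + 2191 + 15 = 2469 days.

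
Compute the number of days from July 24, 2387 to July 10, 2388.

July 2387: 31 − 24 = 7 days remain.
Then 11 full months totalling 335 days.
July 1–10, 2388: 10 days.
Residual: 352 days.
Total: 352 days.

352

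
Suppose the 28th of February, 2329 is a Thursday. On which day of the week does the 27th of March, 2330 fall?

Thursday

February 28, 2329 → February 28, 2330: 365 days.
February 2330: 28 − 28 = 0 days remain (2330 is not a leap year, so February has 28 days).
March 1–27, 2330: 27 days.
Residual: 27 days.
Total: 392 days.
392 is a multiple of 7, so the 27th of March, 2330 falls on the same weekday: Thursday.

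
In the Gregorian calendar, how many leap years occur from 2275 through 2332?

Years divisible by 4: 2276, 2280, …, 2332 — 15 in all.
Of these, 2300 is divisible by 100 but not 400, so not leap.
Leap years: 15 − 1 = 14.

14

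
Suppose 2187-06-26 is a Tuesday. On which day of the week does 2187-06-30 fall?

Within June 2187: 30 − 26 = 4 days.
4 mod 7 = 4, so 4 days after Tuesday is Saturday.

Saturday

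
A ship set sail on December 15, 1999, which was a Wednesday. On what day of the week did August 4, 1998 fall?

Tuesday

Count forward from the earlier date (August 4, 1998) to the later (December 15, 1999):
August 4, 1998 → August 4, 1999: 365 days.
August 1999: 31 − 4 = 27 days remain.
Then September (30), October (31), November (30): 30 + 31 + 30 = 91 days.
December 1–15, 1999: 15 days.
Residual: 133 days.
Total: 498 days.
498 mod 7 = 1, so 1 day before Wednesday is Tuesday.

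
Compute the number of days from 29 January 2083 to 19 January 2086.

January 29, 2083 → January 29, 2084: 365 days.
January 29, 2084 → January 29, 2085: 366 days (2084 is a leap year).
January 2085: 31 − 29 = 2 days remain.
Then 11 full months totalling 334 days.
January 1–19, 2086: 19 days.
Residual: 355 days.
Total: 1086 days.

1086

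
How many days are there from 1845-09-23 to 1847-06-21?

636

September 23, 1845 → September 23, 1846: 365 days.
September 1846: 30 − 23 = 7 days remain.
Then October (31), November (30), December (31), January (31), February 1847 (28), March (31), April (30), May (31): 31 + 30 + 31 + 31 + 28 + 31 + 30 + 31 = 243 days.
June 1–21, 1847: 21 days.
Residual: 271 days.
Total: 636 days.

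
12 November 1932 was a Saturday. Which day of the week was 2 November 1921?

Wednesday

Count forward from the earlier date (November 2, 1921) to the later (November 12, 1932):
Day-of-year of November 2, 1921: 306.
Day-of-year of November 12, 1932: 317.
1921 has 365 days, so 365 − 306 = 59 days remain in 1921.
Full years 1922–1931: 8 common + 2 leap = 8×365 + 2×366 = 3652 days.
Total: 59 + 3652 + 317 = 4028 days.
4028 mod 7 = 3, so 3 days before Saturday is Wednesday.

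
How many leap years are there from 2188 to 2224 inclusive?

Years divisible by 4 in [2188, 2224]: 2188, 2192, 2196, 2200, 2204, 2208, 2212, 2216, 2220, 2224.
Of these, 2200 is divisible by 100 but not 400, so not leap.
Leap years: 10 − 1 = 9.

9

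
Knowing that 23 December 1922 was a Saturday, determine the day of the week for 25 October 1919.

Saturday

Count forward from the earlier date (October 25, 1919) to the later (December 23, 1922):
Day-of-year of October 25, 1919: 298.
Day-of-year of December 23, 1922: 357.
1919 has 365 days, so 365 − 298 = 67 days remain in 1919.
Full years: 1920: 366; 1921: 365. Sum = 731.
Total: 67 + 731 + 357 = 1155 days.
1155 is a multiple of 7, so 25 October 1919 falls on the same weekday: Saturday.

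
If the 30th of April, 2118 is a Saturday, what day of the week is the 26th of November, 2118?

April 2118: 30 − 30 = 0 days remain.
Then May (31), June (30), July (31), August (31), September (30), October (31): 31 + 30 + 31 + 31 + 30 + 31 = 184 days.
November 1–26, 2118: 26 days.
Total: 0 + 184 + 26 = 210 days.
210 is a multiple of 7, so the 26th of November, 2118 falls on the same weekday: Saturday.

Saturday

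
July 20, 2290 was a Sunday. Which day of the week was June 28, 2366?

From July 20, 2290 to July 20, 2365: 75 years, of which 18 contain a Feb 29 — 57×365 + 18×366 = 27393 days.
(2300 is not a leap year (divisible by 100 but not 400).)
July 2365: 31 − 20 = 11 days remain.
Then 10 full months totalling 304 days.
June 1–28, 2366: 28 days.
Residual: 343 days.
Total: 27736 days.
27736 mod 7 = 2, so 2 days after Sunday is Tuesday.

Tuesday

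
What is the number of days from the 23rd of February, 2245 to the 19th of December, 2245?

February 2245: 28 − 23 = 5 days remain (2245 is not a leap year, so February has 28 days).
Then 9 full months totalling 275 days.
December 1–19, 2245: 19 days.
Total: 5 + 275 + 19 = 299 days.

299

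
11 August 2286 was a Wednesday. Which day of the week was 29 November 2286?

August 2286: 31 − 11 = 20 days remain.
Then September (30), October (31): 30 + 31 = 61 days.
November 1–29, 2286: 29 days.
Total: 20 + 61 + 29 = 110 days.
110 mod 7 = 5, so 5 days after Wednesday is Monday.

Monday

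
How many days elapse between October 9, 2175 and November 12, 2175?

October 2175: 31 − 9 = 22 days remain.
November 1–12, 2175: 12 days.
Total: 22 + 12 = 34 days.

34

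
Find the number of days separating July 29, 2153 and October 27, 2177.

Day-of-year of July 29, 2153: 210.
Day-of-year of October 27, 2177: 300.
2153 has 365 days, so 365 − 210 = 155 days remain in 2153.
Full years 2154–2176: 17 common + 6 leap = 17×365 + 6×366 = 8401 days.
Total: 155 + 8401 + 300 = 8856 days.

8856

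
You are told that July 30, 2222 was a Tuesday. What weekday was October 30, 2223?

Thursday

July 30, 2222 → July 30, 2223: 365 days.
July 2223: 31 − 30 = 1 day remains.
Then August (31), September (30): 31 + 30 = 61 days.
October 1–30, 2223: 30 days.
Residual: 92 days.
Total: 457 days.
457 mod 7 = 2, so 2 days after Tuesday is Thursday.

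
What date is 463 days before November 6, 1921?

July 31, 1920

Count 463 days before November 6, 1921:
Day-of-year of July 31, 1920: 213.
Day-of-year of November 6, 1921: 310.
1920 has 366 days, so 366 − 213 = 153 days remain in 1920.
Total: 153 + 310 = 463 days.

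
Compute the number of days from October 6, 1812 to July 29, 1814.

Day-of-year of October 6, 1812: 280.
Day-of-year of July 29, 1814: 210.
1812 has 366 days, so 366 − 280 = 86 days remain in 1812.
Full years: 1813: 365. Sum = 365.
Total: 86 + 365 + 210 = 661 days.

661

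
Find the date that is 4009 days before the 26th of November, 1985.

the 5th of December, 1974

Count 4009 days before November 26, 1985:
Day-of-year of December 5, 1974: 339.
Day-of-year of November 26, 1985: 330.
1974 has 365 days, so 365 − 339 = 26 days remain in 1974.
Full years 1975–1984: 7 common + 3 leap = 7×365 + 3×366 = 3653 days.
Total: 26 + 3653 + 330 = 4009 days.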